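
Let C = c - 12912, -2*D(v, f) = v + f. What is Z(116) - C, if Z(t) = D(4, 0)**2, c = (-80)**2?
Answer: 6516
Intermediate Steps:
c = 6400
D(v, f) = -f/2 - v/2 (D(v, f) = -(v + f)/2 = -(f + v)/2 = -f/2 - v/2)
C = -6512 (C = 6400 - 12912 = -6512)
Z(t) = 4 (Z(t) = (-1/2*0 - 1/2*4)**2 = (0 - 2)**2 = (-2)**2 = 4)
Z(116) - C = 4 - 1*(-6512) = 4 + 6512 = 6516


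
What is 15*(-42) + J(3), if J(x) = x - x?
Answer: -630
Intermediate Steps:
J(x) = 0
15*(-42) + J(3) = 15*(-42) + 0 = -630 + 0 = -630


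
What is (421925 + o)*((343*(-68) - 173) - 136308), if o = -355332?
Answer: -10641894365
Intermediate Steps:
(421925 + o)*((343*(-68) - 173) - 136308) = (421925 - 355332)*((343*(-68) - 173) - 136308) = 66593*((-23324 - 173) - 136308) = 66593*(-23497 - 136308) = 66593*(-159805) = -10641894365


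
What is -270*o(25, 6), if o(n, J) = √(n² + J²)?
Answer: -270*√661 ≈ -6941.7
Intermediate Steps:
o(n, J) = √(J² + n²)
-270*o(25, 6) = -270*√(6² + 25²) = -270*√(36 + 625) = -270*√661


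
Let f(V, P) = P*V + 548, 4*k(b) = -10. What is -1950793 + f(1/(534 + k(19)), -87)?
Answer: -2073110609/1063 ≈ -1.9502e+6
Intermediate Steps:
k(b) = -5/2 (k(b) = (1/4)*(-10) = -5/2)
f(V, P) = 548 + P*V
-1950793 + f(1/(534 + k(19)), -87) = -1950793 + (548 - 87/(534 - 5/2)) = -1950793 + (548 - 87/1063/2) = -1950793 + (548 - 87*2/1063) = -1950793 + (548 - 174/1063) = -1950793 + 582350/1063 = -2073110609/1063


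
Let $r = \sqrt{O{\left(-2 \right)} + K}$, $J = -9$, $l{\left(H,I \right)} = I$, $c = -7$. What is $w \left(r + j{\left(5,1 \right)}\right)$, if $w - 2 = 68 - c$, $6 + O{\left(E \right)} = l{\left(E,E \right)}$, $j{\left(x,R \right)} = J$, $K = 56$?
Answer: $-693 + 308 \sqrt{3} \approx -159.53$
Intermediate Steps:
$j{\left(x,R \right)} = -9$
$O{\left(E \right)} = -6 + E$
$w = 77$ ($w = 2 + \left(68 - -7\right) = 2 + \left(68 + 7\right) = 2 + 75 = 77$)
$r = 4 \sqrt{3}$ ($r = \sqrt{\left(-6 - 2\right) + 56} = \sqrt{-8 + 56} = \sqrt{48} = 4 \sqrt{3} \approx 6.9282$)
$w \left(r + j{\left(5,1 \right)}\right) = 77 \left(4 \sqrt{3} - 9\right) = 77 \left(-9 + 4 \sqrt{3}\right) = -693 + 308 \sqrt{3}$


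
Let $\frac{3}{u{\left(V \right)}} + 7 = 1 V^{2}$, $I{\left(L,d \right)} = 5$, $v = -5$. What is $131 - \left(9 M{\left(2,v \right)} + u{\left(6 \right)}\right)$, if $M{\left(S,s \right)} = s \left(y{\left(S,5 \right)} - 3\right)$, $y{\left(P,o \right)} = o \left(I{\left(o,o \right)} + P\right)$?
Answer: $\frac{45556}{29} \approx 1570.9$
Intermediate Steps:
$u{\left(V \right)} = \frac{3}{-7 + V^{2}}$ ($u{\left(V \right)} = \frac{3}{-7 + 1 V^{2}} = \frac{3}{-7 + V^{2}}$)
$y{\left(P,o \right)} = o \left(5 + P\right)$
$M{\left(S,s \right)} = s \left(22 + 5 S\right)$ ($M{\left(S,s \right)} = s \left(5 \left(5 + S\right) - 3\right) = s \left(\left(25 + 5 S\right) - 3\right) = s \left(22 + 5 S\right)$)
$131 - \left(9 M{\left(2,v \right)} + u{\left(6 \right)}\right) = 131 - \left(9 \left(- 5 \left(22 + 5 \cdot 2\right)\right) + \frac{3}{-7 + 6^{2}}\right) = 131 - \left(9 \left(- 5 \left(22 + 10\right)\right) + \frac{3}{-7 + 36}\right) = 131 - \left(9 \left(\left(-5\right) 32\right) + \frac{3}{29}\right) = 131 - \left(9 \left(-160\right) + 3 \cdot \frac{1}{29}\right) = 131 - \left(-1440 + \frac{3}{29}\right) = 131 - - \frac{41757}{29} = 131 + \frac{41757}{29} = \frac{45556}{29}$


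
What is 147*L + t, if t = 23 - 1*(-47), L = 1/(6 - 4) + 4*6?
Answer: 7343/2 ≈ 3671.5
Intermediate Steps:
L = 49/2 (L = 1/2 + 24 = ½ + 24 = 49/2 ≈ 24.500)
t = 70 (t = 23 + 47 = 70)
147*L + t = 147*(49/2) + 70 = 7203/2 + 70 = 7343/2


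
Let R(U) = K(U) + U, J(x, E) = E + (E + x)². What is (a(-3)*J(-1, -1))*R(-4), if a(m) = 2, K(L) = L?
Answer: -48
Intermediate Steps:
R(U) = 2*U (R(U) = U + U = 2*U)
(a(-3)*J(-1, -1))*R(-4) = (2*(-1 + (-1 - 1)²))*(2*(-4)) = (2*(-1 + (-2)²))*(-8) = (2*(-1 + 4))*(-8) = (2*3)*(-8) = 6*(-8) = -48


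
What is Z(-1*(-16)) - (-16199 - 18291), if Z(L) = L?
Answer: 34506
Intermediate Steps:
Z(-1*(-16)) - (-16199 - 18291) = -1*(-16) - (-16199 - 18291) = 16 - 1*(-34490) = 16 + 34490 = 34506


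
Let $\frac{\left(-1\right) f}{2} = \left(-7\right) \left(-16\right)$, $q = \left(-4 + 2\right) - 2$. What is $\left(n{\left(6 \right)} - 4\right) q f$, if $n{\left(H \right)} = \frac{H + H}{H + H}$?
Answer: $-2688$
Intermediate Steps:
$q = -4$ ($q = -2 - 2 = -4$)
$n{\left(H \right)} = 1$ ($n{\left(H \right)} = \frac{2 H}{2 H} = 2 H \frac{1}{2 H} = 1$)
$f = -224$ ($f = - 2 \left(\left(-7\right) \left(-16\right)\right) = \left(-2\right) 112 = -224$)
$\left(n{\left(6 \right)} - 4\right) q f = \left(1 - 4\right) \left(-4\right) \left(-224\right) = \left(-3\right) \left(-4\right) \left(-224\right) = 12 \left(-224\right) = -2688$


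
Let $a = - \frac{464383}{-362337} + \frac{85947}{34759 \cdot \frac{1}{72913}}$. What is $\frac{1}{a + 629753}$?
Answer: $\frac{12594471783}{10202062999697203} \approx 1.2345 \cdot 10^{-6}$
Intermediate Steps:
$a = \frac{2270656610937604}{12594471783}$ ($a = \left(-464383\right) \left(- \frac{1}{362337}\right) + \frac{85947}{34759 \cdot \frac{1}{72913}} = \frac{464383}{362337} + \frac{85947}{\frac{34759}{72913}} = \frac{464383}{362337} + 85947 \cdot \frac{72913}{34759} = \frac{464383}{362337} + \frac{6266653611}{34759} = \frac{2270656610937604}{12594471783} \approx 1.8029 \cdot 10^{5}$)
$\frac{1}{a + 629753} = \frac{1}{\frac{2270656610937604}{12594471783} + 629753} = \frac{1}{\frac{10202062999697203}{12594471783}} = \frac{12594471783}{10202062999697203}$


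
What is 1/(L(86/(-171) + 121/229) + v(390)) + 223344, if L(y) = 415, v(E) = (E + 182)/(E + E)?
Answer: 1392773199/6236 ≈ 2.2334e+5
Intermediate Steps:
v(E) = (182 + E)/(2*E) (v(E) = (182 + E)/((2*E)) = (182 + E)*(1/(2*E)) = (182 + E)/(2*E))
1/(L(86/(-171) + 121/229) + v(390)) + 223344 = 1/(415 + (½)*(182 + 390)/390) + 223344 = 1/(415 + (½)*(1/390)*572) + 223344 = 1/(415 + 11/15) + 223344 = 1/(6236/15) + 223344 = 15/6236 + 223344 = 1392773199/6236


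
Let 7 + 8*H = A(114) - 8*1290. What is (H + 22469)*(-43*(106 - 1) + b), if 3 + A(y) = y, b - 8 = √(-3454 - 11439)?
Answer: -95512344 + 21192*I*√14893 ≈ -9.5512e+7 + 2.5862e+6*I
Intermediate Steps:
b = 8 + I*√14893 (b = 8 + √(-3454 - 11439) = 8 + √(-14893) = 8 + I*√14893 ≈ 8.0 + 122.04*I)
A(y) = -3 + y
H = -1277 (H = -7/8 + ((-3 + 114) - 8*1290)/8 = -7/8 + (111 - 10320)/8 = -7/8 + (⅛)*(-10209) = -7/8 - 10209/8 = -1277)
(H + 22469)*(-43*(106 - 1) + b) = (-1277 + 22469)*(-43*(106 - 1) + (8 + I*√14893)) = 21192*(-43*105 + (8 + I*√14893)) = 21192*(-4515 + (8 + I*√14893)) = 21192*(-4507 + I*√14893) = -95512344 + 21192*I*√14893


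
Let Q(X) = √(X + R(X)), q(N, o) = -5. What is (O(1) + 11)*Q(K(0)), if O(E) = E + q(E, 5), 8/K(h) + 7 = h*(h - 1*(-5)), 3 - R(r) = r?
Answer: 7*√3 ≈ 12.124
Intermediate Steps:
R(r) = 3 - r
K(h) = 8/(-7 + h*(5 + h)) (K(h) = 8/(-7 + h*(h - 1*(-5))) = 8/(-7 + h*(h + 5)) = 8/(-7 + h*(5 + h)))
Q(X) = √3 (Q(X) = √(X + (3 - X)) = √3)
O(E) = -5 + E (O(E) = E - 5 = -5 + E)
(O(1) + 11)*Q(K(0)) = ((-5 + 1) + 11)*√3 = (-4 + 11)*√3 = 7*√3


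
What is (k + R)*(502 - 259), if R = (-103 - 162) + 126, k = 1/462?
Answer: -5201577/154 ≈ -33777.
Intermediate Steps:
k = 1/462 ≈ 0.0021645
R = -139 (R = -265 + 126 = -139)
(k + R)*(502 - 259) = (1/462 - 139)*(502 - 259) = -64217/462*243 = -5201577/154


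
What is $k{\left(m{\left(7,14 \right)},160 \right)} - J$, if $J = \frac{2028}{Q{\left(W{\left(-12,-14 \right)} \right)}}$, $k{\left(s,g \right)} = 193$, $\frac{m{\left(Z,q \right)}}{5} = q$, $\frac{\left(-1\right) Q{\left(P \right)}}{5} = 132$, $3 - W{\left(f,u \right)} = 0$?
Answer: $\frac{10784}{55} \approx 196.07$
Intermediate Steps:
$W{\left(f,u \right)} = 3$ ($W{\left(f,u \right)} = 3 - 0 = 3 + 0 = 3$)
$Q{\left(P \right)} = -660$ ($Q{\left(P \right)} = \left(-5\right) 132 = -660$)
$m{\left(Z,q \right)} = 5 q$
$J = - \frac{169}{55}$ ($J = \frac{2028}{-660} = 2028 \left(- \frac{1}{660}\right) = - \frac{169}{55} \approx -3.0727$)
$k{\left(m{\left(7,14 \right)},160 \right)} - J = 193 - - \frac{169}{55} = 193 + \frac{169}{55} = \frac{10784}{55}$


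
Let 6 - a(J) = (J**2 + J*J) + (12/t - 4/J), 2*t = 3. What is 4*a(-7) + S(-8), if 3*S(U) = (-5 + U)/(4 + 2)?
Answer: -50779/126 ≈ -403.01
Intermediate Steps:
t = 3/2 (t = (1/2)*3 = 3/2 ≈ 1.5000)
a(J) = -2 - 2*J**2 + 4/J (a(J) = 6 - ((J**2 + J*J) + (12/(3/2) - 4/J)) = 6 - ((J**2 + J**2) + (12*(2/3) - 4/J)) = 6 - (2*J**2 + (8 - 4/J)) = 6 - (8 - 4/J + 2*J**2) = 6 + (-8 - 2*J**2 + 4/J) = -2 - 2*J**2 + 4/J)
S(U) = -5/18 + U/18 (S(U) = ((-5 + U)/(4 + 2))/3 = ((-5 + U)/6)/3 = ((-5 + U)*(1/6))/3 = (-5/6 + U/6)/3 = -5/18 + U/18)
4*a(-7) + S(-8) = 4*(-2 - 2*(-7)**2 + 4/(-7)) + (-5/18 + (1/18)*(-8)) = 4*(-2 - 2*49 + 4*(-1/7)) + (-5/18 - 4/9) = 4*(-2 - 98 - 4/7) - 13/18 = 4*(-704/7) - 13/18 = -2816/7 - 13/18 = -50779/126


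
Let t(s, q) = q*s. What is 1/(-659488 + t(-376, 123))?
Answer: -1/705736 ≈ -1.4170e-6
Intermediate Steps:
1/(-659488 + t(-376, 123)) = 1/(-659488 + 123*(-376)) = 1/(-659488 - 46248) = 1/(-705736) = -1/705736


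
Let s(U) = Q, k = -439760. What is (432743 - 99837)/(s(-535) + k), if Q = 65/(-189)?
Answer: -62919234/83114705 ≈ -0.75702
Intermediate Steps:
Q = -65/189 (Q = 65*(-1/189) = -65/189 ≈ -0.34392)
s(U) = -65/189
(432743 - 99837)/(s(-535) + k) = (432743 - 99837)/(-65/189 - 439760) = 332906/(-83114705/189) = 332906*(-189/83114705) = -62919234/83114705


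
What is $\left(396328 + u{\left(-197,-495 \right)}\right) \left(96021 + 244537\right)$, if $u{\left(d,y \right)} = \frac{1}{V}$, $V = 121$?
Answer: $\frac{16331693534462}{121} \approx 1.3497 \cdot 10^{11}$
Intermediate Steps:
$u{\left(d,y \right)} = \frac{1}{121}$
$\left(396328 + u{\left(-197,-495 \right)}\right) \left(96021 + 244537\right) = \left(396328 + \frac{1}{121}\right) \left(96021 + 244537\right) = \frac{47955689}{121} \cdot 340558 = \frac{16331693534462}{121}$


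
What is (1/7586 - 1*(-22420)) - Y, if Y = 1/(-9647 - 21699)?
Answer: 1332817197113/59447689 ≈ 22420.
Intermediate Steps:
Y = -1/31346 (Y = 1/(-31346) = -1/31346 ≈ -3.1902e-5)
(1/7586 - 1*(-22420)) - Y = (1/7586 - 1*(-22420)) - 1*(-1/31346) = (1/7586 + 22420) + 1/31346 = 170078121/7586 + 1/31346 = 1332817197113/59447689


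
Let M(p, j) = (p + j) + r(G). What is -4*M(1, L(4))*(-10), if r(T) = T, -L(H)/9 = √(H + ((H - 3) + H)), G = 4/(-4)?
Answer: -1080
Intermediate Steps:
G = -1 (G = 4*(-¼) = -1)
L(H) = -9*√(-3 + 3*H) (L(H) = -9*√(H + ((H - 3) + H)) = -9*√(H + ((-3 + H) + H)) = -9*√(H + (-3 + 2*H)) = -9*√(-3 + 3*H))
M(p, j) = -1 + j + p (M(p, j) = (p + j) - 1 = (j + p) - 1 = -1 + j + p)
-4*M(1, L(4))*(-10) = -4*(-1 - 9*√(-3 + 3*4) + 1)*(-10) = -4*(-1 - 9*√(-3 + 12) + 1)*(-10) = -4*(-1 - 9*√9 + 1)*(-10) = -4*(-1 - 9*3 + 1)*(-10) = -4*(-1 - 27 + 1)*(-10) = -4*(-27)*(-10) = 108*(-10) = -1080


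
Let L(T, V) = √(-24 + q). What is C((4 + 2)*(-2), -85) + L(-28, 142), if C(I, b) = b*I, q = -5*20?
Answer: 1020 + 2*I*√31 ≈ 1020.0 + 11.136*I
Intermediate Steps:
q = -100
L(T, V) = 2*I*√31 (L(T, V) = √(-24 - 100) = √(-124) = 2*I*√31)
C(I, b) = I*b
C((4 + 2)*(-2), -85) + L(-28, 142) = ((4 + 2)*(-2))*(-85) + 2*I*√31 = (6*(-2))*(-85) + 2*I*√31 = -12*(-85) + 2*I*√31 = 1020 + 2*I*√31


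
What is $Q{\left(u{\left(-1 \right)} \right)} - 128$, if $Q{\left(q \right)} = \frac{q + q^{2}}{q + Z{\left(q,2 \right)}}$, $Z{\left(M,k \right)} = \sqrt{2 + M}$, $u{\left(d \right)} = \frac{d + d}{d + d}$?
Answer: $-129 + \sqrt{3} \approx -127.27$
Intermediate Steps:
$u{\left(d \right)} = 1$ ($u{\left(d \right)} = \frac{2 d}{2 d} = 2 d \frac{1}{2 d} = 1$)
$Q{\left(q \right)} = \frac{q + q^{2}}{q + \sqrt{2 + q}}$
$Q{\left(u{\left(-1 \right)} \right)} - 128 = 1 \frac{1}{1 + \sqrt{2 + 1}} \left(1 + 1\right) - 128 = 1 \frac{1}{1 + \sqrt{3}} \cdot 2 - 128 = \frac{2}{1 + \sqrt{3}} - 128 = -128 + \frac{2}{1 + \sqrt{3}}$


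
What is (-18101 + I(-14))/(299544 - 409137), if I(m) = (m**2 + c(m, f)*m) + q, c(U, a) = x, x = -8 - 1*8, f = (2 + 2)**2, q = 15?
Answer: 1606/9963 ≈ 0.16120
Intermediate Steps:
f = 16 (f = 4**2 = 16)
x = -16 (x = -8 - 8 = -16)
c(U, a) = -16
I(m) = 15 + m**2 - 16*m (I(m) = (m**2 - 16*m) + 15 = 15 + m**2 - 16*m)
(-18101 + I(-14))/(299544 - 409137) = (-18101 + (15 + (-14)**2 - 16*(-14)))/(299544 - 409137) = (-18101 + (15 + 196 + 224))/(-109593) = (-18101 + 435)*(-1/109593) = -17666*(-1/109593) = 1606/9963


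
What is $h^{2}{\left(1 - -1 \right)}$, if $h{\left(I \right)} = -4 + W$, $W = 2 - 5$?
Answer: $49$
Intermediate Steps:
$W = -3$ ($W = 2 - 5 = -3$)
$h{\left(I \right)} = -7$ ($h{\left(I \right)} = -4 - 3 = -7$)
$h^{2}{\left(1 - -1 \right)} = \left(-7\right)^{2} = 49$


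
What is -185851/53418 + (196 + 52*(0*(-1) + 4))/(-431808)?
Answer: -3344730395/961096656 ≈ -3.4801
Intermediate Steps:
-185851/53418 + (196 + 52*(0*(-1) + 4))/(-431808) = -185851*1/53418 + (196 + 52*(0 + 4))*(-1/431808) = -185851/53418 + (196 + 52*4)*(-1/431808) = -185851/53418 + (196 + 208)*(-1/431808) = -185851/53418 + 404*(-1/431808) = -185851/53418 - 101/107952 = -3344730395/961096656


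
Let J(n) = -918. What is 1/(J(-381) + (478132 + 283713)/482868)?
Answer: -482868/442510979 ≈ -0.0010912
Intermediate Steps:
1/(J(-381) + (478132 + 283713)/482868) = 1/(-918 + (478132 + 283713)/482868) = 1/(-918 + 761845*(1/482868)) = 1/(-918 + 761845/482868) = 1/(-442510979/482868) = -482868/442510979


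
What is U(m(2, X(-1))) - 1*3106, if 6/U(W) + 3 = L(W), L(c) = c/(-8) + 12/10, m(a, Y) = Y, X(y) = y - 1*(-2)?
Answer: -239402/77 ≈ -3109.1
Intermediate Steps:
X(y) = 2 + y (X(y) = y + 2 = 2 + y)
L(c) = 6/5 - c/8 (L(c) = c*(-1/8) + 12*(1/10) = -c/8 + 6/5 = 6/5 - c/8)
U(W) = 6/(-9/5 - W/8) (U(W) = 6/(-3 + (6/5 - W/8)) = 6/(-9/5 - W/8))
U(m(2, X(-1))) - 1*3106 = -240/(72 + 5*(2 - 1)) - 1*3106 = -240/(72 + 5*1) - 3106 = -240/(72 + 5) - 3106 = -240/77 - 3106 = -239402/77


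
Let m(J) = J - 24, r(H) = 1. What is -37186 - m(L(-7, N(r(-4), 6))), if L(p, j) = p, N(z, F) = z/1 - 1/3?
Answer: -37155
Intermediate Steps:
N(z, F) = -⅓ + z (N(z, F) = z*1 - 1*⅓ = z - ⅓ = -⅓ + z)
m(J) = -24 + J
-37186 - m(L(-7, N(r(-4), 6))) = -37186 - (-24 - 7) = -37186 - 1*(-31) = -37186 + 31 = -37155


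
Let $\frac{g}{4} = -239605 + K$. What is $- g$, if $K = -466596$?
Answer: $2824804$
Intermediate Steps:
$g = -2824804$ ($g = 4 \left(-239605 - 466596\right) = 4 \left(-706201\right) = -2824804$)
$- g = \left(-1\right) \left(-2824804\right) = 2824804$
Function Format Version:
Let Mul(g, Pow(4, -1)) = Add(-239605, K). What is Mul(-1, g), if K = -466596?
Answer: 2824804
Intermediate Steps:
g = -2824804 (g = Mul(4, Add(-239605, -466596)) = Mul(4, -706201) = -2824804)
Mul(-1, g) = Mul(-1, -2824804) = 2824804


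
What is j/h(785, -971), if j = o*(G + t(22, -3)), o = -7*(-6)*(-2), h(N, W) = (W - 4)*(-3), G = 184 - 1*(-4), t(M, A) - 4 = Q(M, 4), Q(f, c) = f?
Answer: -5992/975 ≈ -6.1456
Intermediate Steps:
t(M, A) = 4 + M
G = 188 (G = 184 + 4 = 188)
h(N, W) = 12 - 3*W (h(N, W) = (-4 + W)*(-3) = 12 - 3*W)
o = -84 (o = 42*(-2) = -84)
j = -17976 (j = -84*(188 + (4 + 22)) = -84*(188 + 26) = -84*214 = -17976)
j/h(785, -971) = -17976/(12 - 3*(-971)) = -17976/(12 + 2913) = -17976/2925 = -17976*1/2925 = -5992/975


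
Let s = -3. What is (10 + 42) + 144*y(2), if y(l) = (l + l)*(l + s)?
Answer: -524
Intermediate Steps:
y(l) = 2*l*(-3 + l) (y(l) = (l + l)*(l - 3) = (2*l)*(-3 + l) = 2*l*(-3 + l))
(10 + 42) + 144*y(2) = (10 + 42) + 144*(2*2*(-3 + 2)) = 52 + 144*(2*2*(-1)) = 52 + 144*(-4) = 52 - 576 = -524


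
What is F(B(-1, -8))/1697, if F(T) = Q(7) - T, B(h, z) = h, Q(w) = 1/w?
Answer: 8/11879 ≈ 0.00067346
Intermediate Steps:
F(T) = ⅐ - T (F(T) = 1/7 - T = ⅐ - T)
F(B(-1, -8))/1697 = (⅐ - 1*(-1))/1697 = (⅐ + 1)*(1/1697) = (8/7)*(1/1697) = 8/11879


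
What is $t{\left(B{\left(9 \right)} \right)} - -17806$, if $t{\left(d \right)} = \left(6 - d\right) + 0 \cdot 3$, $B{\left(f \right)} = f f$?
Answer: $17731$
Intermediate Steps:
$B{\left(f \right)} = f^{2}$
$t{\left(d \right)} = 6 - d$ ($t{\left(d \right)} = \left(6 - d\right) + 0 = 6 - d$)
$t{\left(B{\left(9 \right)} \right)} - -17806 = \left(6 - 9^{2}\right) - -17806 = \left(6 - 81\right) + 17806 = -75 + 17806 = 17731$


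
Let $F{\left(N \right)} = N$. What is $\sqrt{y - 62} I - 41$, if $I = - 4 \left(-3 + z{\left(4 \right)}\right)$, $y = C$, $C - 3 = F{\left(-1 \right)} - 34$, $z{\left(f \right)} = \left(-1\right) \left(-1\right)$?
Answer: $-41 + 8 i \sqrt{94} \approx -41.0 + 77.563 i$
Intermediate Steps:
$z{\left(f \right)} = 1$
$C = -32$ ($C = 3 - 35 = -32$)
$y = -32$
$I = 8$ ($I = - 4 \left(-3 + 1\right) = \left(-4\right) \left(-2\right) = 8$)
$\sqrt{y - 62} I - 41 = \sqrt{-32 - 62} \cdot 8 - 41 = \sqrt{-94} \cdot 8 - 41 = i \sqrt{94} \cdot 8 - 41 = 8 i \sqrt{94} - 41 = -41 + 8 i \sqrt{94}$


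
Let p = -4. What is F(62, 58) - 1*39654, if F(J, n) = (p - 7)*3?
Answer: -39687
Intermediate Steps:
F(J, n) = -33 (F(J, n) = (-4 - 7)*3 = -11*3 = -33)
F(62, 58) - 1*39654 = -33 - 1*39654 = -33 - 39654 = -39687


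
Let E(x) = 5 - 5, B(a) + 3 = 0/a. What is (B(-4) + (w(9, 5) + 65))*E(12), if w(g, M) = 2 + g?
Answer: 0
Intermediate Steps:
B(a) = -3 (B(a) = -3 + 0/a = -3 + 0 = -3)
E(x) = 0
(B(-4) + (w(9, 5) + 65))*E(12) = (-3 + ((2 + 9) + 65))*0 = (-3 + (11 + 65))*0 = (-3 + 76)*0 = 73*0 = 0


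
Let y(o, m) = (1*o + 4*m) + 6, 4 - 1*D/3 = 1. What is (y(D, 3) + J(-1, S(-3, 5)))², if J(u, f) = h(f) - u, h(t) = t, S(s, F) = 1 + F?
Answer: 1156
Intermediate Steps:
D = 9 (D = 12 - 3*1 = 12 - 3 = 9)
y(o, m) = 6 + o + 4*m (y(o, m) = (o + 4*m) + 6 = 6 + o + 4*m)
J(u, f) = f - u
(y(D, 3) + J(-1, S(-3, 5)))² = ((6 + 9 + 4*3) + ((1 + 5) - 1*(-1)))² = ((6 + 9 + 12) + (6 + 1))² = (27 + 7)² = 34² = 1156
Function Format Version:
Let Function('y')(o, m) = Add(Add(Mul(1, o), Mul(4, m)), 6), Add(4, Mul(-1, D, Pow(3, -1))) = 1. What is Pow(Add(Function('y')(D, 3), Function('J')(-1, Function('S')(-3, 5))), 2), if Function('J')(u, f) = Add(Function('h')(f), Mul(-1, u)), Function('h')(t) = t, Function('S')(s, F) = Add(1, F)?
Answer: 1156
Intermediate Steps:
D = 9 (D = Add(12, Mul(-3, 1)) = Add(12, -3) = 9)
Function('y')(o, m) = Add(6, o, Mul(4, m)) (Function('y')(o, m) = Add(Add(o, Mul(4, m)), 6) = Add(6, o, Mul(4, m)))
Function('J')(u, f) = Add(f, Mul(-1, u))
Pow(Add(Function('y')(D, 3), Function('J')(-1, Function('S')(-3, 5))), 2) = Pow(Add(Add(6, 9, Mul(4, 3)), Add(Add(1, 5), Mul(-1, -1))), 2) = Pow(Add(Add(6, 9, 12), Add(6, 1)), 2) = Pow(Add(27, 7), 2) = Pow(34, 2) = 1156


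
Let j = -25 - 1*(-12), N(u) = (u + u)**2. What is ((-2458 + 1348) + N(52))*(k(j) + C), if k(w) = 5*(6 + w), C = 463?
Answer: 4154168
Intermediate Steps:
N(u) = 4*u**2 (N(u) = (2*u)**2 = 4*u**2)
j = -13 (j = -25 + 12 = -13)
k(w) = 30 + 5*w
((-2458 + 1348) + N(52))*(k(j) + C) = ((-2458 + 1348) + 4*52**2)*((30 + 5*(-13)) + 463) = (-1110 + 4*2704)*((30 - 65) + 463) = (-1110 + 10816)*(-35 + 463) = 9706*428 = 4154168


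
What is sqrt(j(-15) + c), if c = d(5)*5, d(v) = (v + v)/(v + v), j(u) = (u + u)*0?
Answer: sqrt(5) ≈ 2.2361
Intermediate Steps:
j(u) = 0 (j(u) = (2*u)*0 = 0)
d(v) = 1 (d(v) = (2*v)/((2*v)) = (2*v)*(1/(2*v)) = 1)
c = 5 (c = 1*5 = 5)
sqrt(j(-15) + c) = sqrt(0 + 5) = sqrt(5)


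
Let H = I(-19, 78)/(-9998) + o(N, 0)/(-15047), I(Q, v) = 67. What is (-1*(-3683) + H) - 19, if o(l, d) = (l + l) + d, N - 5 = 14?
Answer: 551210427511/150439906 ≈ 3664.0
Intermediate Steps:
N = 19 (N = 5 + 14 = 19)
o(l, d) = d + 2*l (o(l, d) = 2*l + d = d + 2*l)
H = -1388073/150439906 (H = 67/(-9998) + (0 + 2*19)/(-15047) = 67*(-1/9998) + (0 + 38)*(-1/15047) = -67/9998 + 38*(-1/15047) = -67/9998 - 38/15047 = -1388073/150439906 ≈ -0.0092268)
(-1*(-3683) + H) - 19 = (-1*(-3683) - 1388073/150439906) - 19 = (3683 - 1388073/150439906) - 19 = 554068785725/150439906 - 19 = 551210427511/150439906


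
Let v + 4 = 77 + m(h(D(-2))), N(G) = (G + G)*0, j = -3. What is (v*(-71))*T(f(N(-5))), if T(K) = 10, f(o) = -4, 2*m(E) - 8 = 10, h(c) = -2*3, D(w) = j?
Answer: -58220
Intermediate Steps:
D(w) = -3
N(G) = 0 (N(G) = (2*G)*0 = 0)
h(c) = -6
m(E) = 9 (m(E) = 4 + (1/2)*10 = 4 + 5 = 9)
v = 82 (v = -4 + (77 + 9) = -4 + 86 = 82)
(v*(-71))*T(f(N(-5))) = (82*(-71))*10 = -5822*10 = -58220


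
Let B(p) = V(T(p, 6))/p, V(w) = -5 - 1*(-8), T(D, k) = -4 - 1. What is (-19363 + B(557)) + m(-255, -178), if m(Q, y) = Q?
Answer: -10927223/557 ≈ -19618.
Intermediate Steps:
T(D, k) = -5
V(w) = 3 (V(w) = -5 + 8 = 3)
B(p) = 3/p
(-19363 + B(557)) + m(-255, -178) = (-19363 + 3/557) - 255 = -10785188/557 - 255 = -10927223/557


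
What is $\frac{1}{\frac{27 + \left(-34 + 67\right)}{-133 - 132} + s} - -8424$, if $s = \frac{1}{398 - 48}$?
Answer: $\frac{34915778}{4147} \approx 8419.5$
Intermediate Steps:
$s = \frac{1}{350} \approx 0.0028571$
$\frac{1}{\frac{27 + \left(-34 + 67\right)}{-133 - 132} + s} - -8424 = \frac{1}{\frac{27 + \left(-34 + 67\right)}{-133 - 132} + \frac{1}{350}} - -8424 = \frac{1}{\frac{27 + 33}{-265} + \frac{1}{350}} + 8424 = \frac{1}{60 \left(- \frac{1}{265}\right) + \frac{1}{350}} + 8424 = \frac{1}{- \frac{12}{53} + \frac{1}{350}} + 8424 = \frac{1}{- \frac{4147}{18550}} + 8424 = - \frac{18550}{4147} + 8424 = \frac{34915778}{4147}$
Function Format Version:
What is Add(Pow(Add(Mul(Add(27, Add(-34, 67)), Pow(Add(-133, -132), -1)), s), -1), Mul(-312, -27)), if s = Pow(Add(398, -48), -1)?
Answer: Rational(34915778, 4147) ≈ 8419.5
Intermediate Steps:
s = Rational(1, 350) (s = Pow(350, -1) = Rational(1, 350) ≈ 0.0028571)
Add(Pow(Add(Mul(Add(27, Add(-34, 67)), Pow(Add(-133, -132), -1)), s), -1), Mul(-312, -27)) = Add(Pow(Add(Mul(Add(27, Add(-34, 67)), Pow(Add(-133, -132), -1)), Rational(1, 350)), -1), Mul(-312, -27)) = Add(Pow(Add(Mul(Add(27, 33), Pow(-265, -1)), Rational(1, 350)), -1), 8424) = Add(Pow(Add(Mul(60, Rational(-1, 265)), Rational(1, 350)), -1), 8424) = Add(Pow(Add(Rational(-12, 53), Rational(1, 350)), -1), 8424) = Add(Pow(Rational(-4147, 18550), -1), 8424) = Add(Rational(-18550, 4147), 8424) = Rational(34915778, 4147)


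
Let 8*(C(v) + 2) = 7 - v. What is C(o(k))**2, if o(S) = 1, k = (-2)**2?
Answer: 25/16 ≈ 1.5625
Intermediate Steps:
k = 4
C(v) = -9/8 - v/8 (C(v) = -2 + (7 - v)/8 = -2 + (7/8 - v/8) = -9/8 - v/8)
C(o(k))**2 = (-9/8 - 1/8*1)**2 = (-9/8 - 1/8)**2 = (-5/4)**2 = 25/16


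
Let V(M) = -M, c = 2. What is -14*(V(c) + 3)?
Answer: -14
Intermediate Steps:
-14*(V(c) + 3) = -14*(-1*2 + 3) = -14*(-2 + 3) = -14*1 = -14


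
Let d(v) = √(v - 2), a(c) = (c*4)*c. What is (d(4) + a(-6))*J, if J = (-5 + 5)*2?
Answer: 0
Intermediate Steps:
a(c) = 4*c² (a(c) = (4*c)*c = 4*c²)
J = 0 (J = 0*2 = 0)
d(v) = √(-2 + v)
(d(4) + a(-6))*J = (√(-2 + 4) + 4*(-6)²)*0 = (√2 + 4*36)*0 = (√2 + 144)*0 = (144 + √2)*0 = 0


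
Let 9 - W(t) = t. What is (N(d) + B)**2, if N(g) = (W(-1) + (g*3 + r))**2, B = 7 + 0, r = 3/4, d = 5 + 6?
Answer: 944763169/256 ≈ 3.6905e+6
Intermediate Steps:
d = 11
r = 3/4 (r = 3*(1/4) = 3/4 ≈ 0.75000)
W(t) = 9 - t
B = 7
N(g) = (43/4 + 3*g)**2 (N(g) = ((9 - 1*(-1)) + (g*3 + 3/4))**2 = ((9 + 1) + (3*g + 3/4))**2 = (10 + (3/4 + 3*g))**2 = (43/4 + 3*g)**2)
(N(d) + B)**2 = ((43 + 12*11)**2/16 + 7)**2 = ((43 + 132)**2/16 + 7)**2 = ((1/16)*175**2 + 7)**2 = ((1/16)*30625 + 7)**2 = (30625/16 + 7)**2 = (30737/16)**2 = 944763169/256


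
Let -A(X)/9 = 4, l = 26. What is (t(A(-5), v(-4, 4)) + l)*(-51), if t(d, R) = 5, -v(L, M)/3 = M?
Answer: -1581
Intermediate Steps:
v(L, M) = -3*M
A(X) = -36 (A(X) = -9*4 = -36)
(t(A(-5), v(-4, 4)) + l)*(-51) = (5 + 26)*(-51) = 31*(-51) = -1581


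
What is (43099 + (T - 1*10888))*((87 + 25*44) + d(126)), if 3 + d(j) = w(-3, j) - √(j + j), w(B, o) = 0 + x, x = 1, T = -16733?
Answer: 18341430 - 92868*√7 ≈ 1.8096e+7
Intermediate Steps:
w(B, o) = 1 (w(B, o) = 0 + 1 = 1)
d(j) = -2 - √2*√j (d(j) = -3 + (1 - √(j + j)) = -3 + (1 - √(2*j)) = -3 + (1 - √2*√j) = -2 - √2*√j)
(43099 + (T - 1*10888))*((87 + 25*44) + d(126)) = (43099 + (-16733 - 1*10888))*((87 + 25*44) + (-2 - √2*√126)) = (43099 + (-16733 - 10888))*((87 + 1100) + (-2 - √2*3*√14)) = (43099 - 27621)*(1187 + (-2 - 6*√7)) = 15478*(1185 - 6*√7) = 18341430 - 92868*√7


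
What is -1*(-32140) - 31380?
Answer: 760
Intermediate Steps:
-1*(-32140) - 31380 = 32140 - 31380 = 760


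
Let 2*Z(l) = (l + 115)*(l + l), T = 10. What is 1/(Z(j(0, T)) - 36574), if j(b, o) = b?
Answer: -1/36574 ≈ -2.7342e-5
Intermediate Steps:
Z(l) = l*(115 + l) (Z(l) = ((l + 115)*(l + l))/2 = ((115 + l)*(2*l))/2 = (2*l*(115 + l))/2 = l*(115 + l))
1/(Z(j(0, T)) - 36574) = 1/(0*(115 + 0) - 36574) = 1/(0*115 - 36574) = 1/(0 - 36574) = 1/(-36574) = -1/36574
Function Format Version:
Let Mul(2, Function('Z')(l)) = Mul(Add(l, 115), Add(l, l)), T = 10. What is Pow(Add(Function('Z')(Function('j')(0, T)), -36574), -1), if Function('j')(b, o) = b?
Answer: Rational(-1, 36574) ≈ -2.7342e-5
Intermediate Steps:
Function('Z')(l) = Mul(l, Add(115, l)) (Function('Z')(l) = Mul(Rational(1, 2), Mul(Add(l, 115), Add(l, l))) = Mul(Rational(1, 2), Mul(Add(115, l), Mul(2, l))) = Mul(Rational(1, 2), Mul(2, l, Add(115, l))) = Mul(l, Add(115, l)))
Pow(Add(Function('Z')(Function('j')(0, T)), -36574), -1) = Pow(Add(Mul(0, Add(115, 0)), -36574), -1) = Pow(Add(Mul(0, 115), -36574), -1) = Pow(Add(0, -36574), -1) = Pow(-36574, -1) = Rational(-1, 36574)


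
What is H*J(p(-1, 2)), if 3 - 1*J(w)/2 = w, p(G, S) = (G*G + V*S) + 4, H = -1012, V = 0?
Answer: 4048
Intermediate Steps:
p(G, S) = 4 + G² (p(G, S) = (G*G + 0*S) + 4 = (G² + 0) + 4 = G² + 4 = 4 + G²)
J(w) = 6 - 2*w
H*J(p(-1, 2)) = -1012*(6 - 2*(4 + (-1)²)) = -1012*(6 - 2*(4 + 1)) = -1012*(6 - 2*5) = -1012*(6 - 10) = -1012*(-4) = 4048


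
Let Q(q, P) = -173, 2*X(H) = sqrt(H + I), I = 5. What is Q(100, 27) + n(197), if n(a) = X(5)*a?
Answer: -173 + 197*sqrt(10)/2 ≈ 138.48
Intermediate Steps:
X(H) = sqrt(5 + H)/2 (X(H) = sqrt(H + 5)/2 = sqrt(5 + H)/2)
n(a) = a*sqrt(10)/2 (n(a) = (sqrt(5 + 5)/2)*a = (sqrt(10)/2)*a = a*sqrt(10)/2)
Q(100, 27) + n(197) = -173 + (1/2)*197*sqrt(10) = -173 + 197*sqrt(10)/2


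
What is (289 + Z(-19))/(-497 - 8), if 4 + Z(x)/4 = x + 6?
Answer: -221/505 ≈ -0.43762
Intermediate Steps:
Z(x) = 8 + 4*x (Z(x) = -16 + 4*(x + 6) = -16 + 4*(6 + x) = -16 + (24 + 4*x) = 8 + 4*x)
(289 + Z(-19))/(-497 - 8) = (289 + (8 + 4*(-19)))/(-497 - 8) = (289 + (8 - 76))/(-505) = (289 - 68)*(-1/505) = 221*(-1/505) = -221/505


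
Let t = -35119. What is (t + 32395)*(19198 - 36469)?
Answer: 47046204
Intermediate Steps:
(t + 32395)*(19198 - 36469) = (-35119 + 32395)*(19198 - 36469) = -2724*(-17271) = 47046204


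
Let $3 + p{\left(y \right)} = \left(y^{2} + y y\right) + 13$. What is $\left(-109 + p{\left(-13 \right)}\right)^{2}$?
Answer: $57121$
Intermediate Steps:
$p{\left(y \right)} = 10 + 2 y^{2}$ ($p{\left(y \right)} = -3 + \left(\left(y^{2} + y y\right) + 13\right) = -3 + \left(\left(y^{2} + y^{2}\right) + 13\right) = -3 + \left(2 y^{2} + 13\right) = -3 + \left(13 + 2 y^{2}\right) = 10 + 2 y^{2}$)
$\left(-109 + p{\left(-13 \right)}\right)^{2} = \left(-109 + \left(10 + 2 \left(-13\right)^{2}\right)\right)^{2} = \left(-109 + \left(10 + 2 \cdot 169\right)\right)^{2} = \left(-109 + \left(10 + 338\right)\right)^{2} = \left(-109 + 348\right)^{2} = 239^{2} = 57121$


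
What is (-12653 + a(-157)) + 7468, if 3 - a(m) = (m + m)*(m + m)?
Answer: -103778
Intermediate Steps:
a(m) = 3 - 4*m**2 (a(m) = 3 - (m + m)*(m + m) = 3 - 2*m*2*m = 3 - 4*m**2)
(-12653 + a(-157)) + 7468 = (-12653 + (3 - 4*(-157)**2)) + 7468 = (-12653 + (3 - 4*24649)) + 7468 = (-12653 + (3 - 98596)) + 7468 = (-12653 - 98593) + 7468 = -111246 + 7468 = -103778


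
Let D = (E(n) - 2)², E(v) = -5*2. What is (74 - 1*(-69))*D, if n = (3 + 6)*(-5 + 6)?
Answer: 20592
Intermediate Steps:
n = 9 (n = 9*1 = 9)
E(v) = -10
D = 144 (D = (-10 - 2)² = (-12)² = 144)
(74 - 1*(-69))*D = (74 - 1*(-69))*144 = (74 + 69)*144 = 143*144 = 20592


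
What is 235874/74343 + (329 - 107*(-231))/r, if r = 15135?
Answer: 603549752/125020145 ≈ 4.8276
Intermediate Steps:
235874/74343 + (329 - 107*(-231))/r = 235874/74343 + (329 - 107*(-231))/15135 = 235874*(1/74343) + (329 + 24717)*(1/15135) = 235874/74343 + 25046*(1/15135) = 235874/74343 + 25046/15135 = 603549752/125020145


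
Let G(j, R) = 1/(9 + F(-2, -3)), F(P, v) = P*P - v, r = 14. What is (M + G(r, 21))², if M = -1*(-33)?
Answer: 279841/256 ≈ 1093.1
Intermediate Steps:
F(P, v) = P² - v
M = 33
G(j, R) = 1/16 (G(j, R) = 1/(9 + ((-2)² - 1*(-3))) = 1/(9 + (4 + 3)) = 1/(9 + 7) = 1/16)
(M + G(r, 21))² = (33 + 1/16)² = (529/16)² = 279841/256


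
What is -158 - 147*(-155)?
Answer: 22627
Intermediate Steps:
-158 - 147*(-155) = -158 + 22785 = 22627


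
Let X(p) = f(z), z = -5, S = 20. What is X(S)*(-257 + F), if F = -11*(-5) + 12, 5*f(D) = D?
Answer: 190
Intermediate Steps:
f(D) = D/5
F = 67 (F = 55 + 12 = 67)
X(p) = -1 (X(p) = (⅕)*(-5) = -1)
X(S)*(-257 + F) = -(-257 + 67) = -1*(-190) = 190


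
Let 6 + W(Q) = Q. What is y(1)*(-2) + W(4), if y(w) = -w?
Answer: 0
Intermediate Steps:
W(Q) = -6 + Q
y(1)*(-2) + W(4) = -1*1*(-2) + (-6 + 4) = -1*(-2) - 2 = 2 - 2 = 0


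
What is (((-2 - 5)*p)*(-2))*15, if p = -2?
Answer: -420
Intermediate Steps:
(((-2 - 5)*p)*(-2))*15 = (((-2 - 5)*(-2))*(-2))*15 = (-7*(-2)*(-2))*15 = (14*(-2))*15 = -28*15 = -420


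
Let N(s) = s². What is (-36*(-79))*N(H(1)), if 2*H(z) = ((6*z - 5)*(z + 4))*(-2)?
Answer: 71100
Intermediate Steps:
H(z) = -(-5 + 6*z)*(4 + z) (H(z) = (((6*z - 5)*(z + 4))*(-2))/2 = (((-5 + 6*z)*(4 + z))*(-2))/2 = (-2*(-5 + 6*z)*(4 + z))/2 = -(-5 + 6*z)*(4 + z))
(-36*(-79))*N(H(1)) = (-36*(-79))*(20 - 19*1 - 6*1²)² = 2844*(20 - 19 - 6*1)² = 2844*(20 - 19 - 6)² = 2844*(-5)² = 2844*25 = 71100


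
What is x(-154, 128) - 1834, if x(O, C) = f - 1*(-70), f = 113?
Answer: -1651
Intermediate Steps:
x(O, C) = 183 (x(O, C) = 113 - 1*(-70) = 113 + 70 = 183)
x(-154, 128) - 1834 = 183 - 1834 = -1651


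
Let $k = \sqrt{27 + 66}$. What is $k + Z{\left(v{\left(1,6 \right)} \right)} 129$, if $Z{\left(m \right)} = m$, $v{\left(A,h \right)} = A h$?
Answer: $774 + \sqrt{93} \approx 783.64$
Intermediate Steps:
$k = \sqrt{93} \approx 9.6436$
$k + Z{\left(v{\left(1,6 \right)} \right)} 129 = \sqrt{93} + 1 \cdot 6 \cdot 129 = \sqrt{93} + 6 \cdot 129 = \sqrt{93} + 774 = 774 + \sqrt{93}$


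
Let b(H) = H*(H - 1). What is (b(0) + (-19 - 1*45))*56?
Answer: -3584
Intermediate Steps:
b(H) = H*(-1 + H)
(b(0) + (-19 - 1*45))*56 = (0*(-1 + 0) + (-19 - 1*45))*56 = (0*(-1) + (-19 - 45))*56 = (0 - 64)*56 = -64*56 = -3584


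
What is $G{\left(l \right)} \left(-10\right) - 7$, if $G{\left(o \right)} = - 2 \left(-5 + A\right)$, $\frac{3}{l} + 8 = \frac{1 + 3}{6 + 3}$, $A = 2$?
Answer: $-67$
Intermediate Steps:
$l = - \frac{27}{68}$ ($l = \frac{3}{-8 + \frac{1 + 3}{6 + 3}} = \frac{3}{-8 + \frac{4}{9}} = \frac{3}{- \frac{68}{9}} = 3 \left(- \frac{9}{68}\right) = - \frac{27}{68} \approx -0.39706$)
$G{\left(o \right)} = 6$ ($G{\left(o \right)} = - 2 \left(-5 + 2\right) = \left(-2\right) \left(-3\right) = 6$)
$G{\left(l \right)} \left(-10\right) - 7 = 6 \left(-10\right) - 7 = -60 - 7 = -67$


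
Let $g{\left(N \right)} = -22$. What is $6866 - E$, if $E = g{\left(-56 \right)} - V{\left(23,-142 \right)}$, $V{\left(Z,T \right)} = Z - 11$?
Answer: $6900$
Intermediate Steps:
$V{\left(Z,T \right)} = -11 + Z$
$E = -34$ ($E = -22 - \left(-11 + 23\right) = -22 - 12 = -34$)
$6866 - E = 6866 - -34 = 6866 + 34 = 6900$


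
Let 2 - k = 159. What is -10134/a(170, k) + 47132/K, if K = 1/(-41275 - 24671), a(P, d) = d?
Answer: -487982188770/157 ≈ -3.1082e+9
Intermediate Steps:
k = -157 (k = 2 - 1*159 = 2 - 159 = -157)
K = -1/65946 (K = 1/(-65946) = -1/65946 ≈ -1.5164e-5)
-10134/a(170, k) + 47132/K = -10134/(-157) + 47132/(-1/65946) = -10134*(-1/157) + 47132*(-65946) = 10134/157 - 3108166872 = -487982188770/157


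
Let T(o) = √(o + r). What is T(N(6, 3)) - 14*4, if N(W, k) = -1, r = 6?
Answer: -56 + √5 ≈ -53.764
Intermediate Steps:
T(o) = √(6 + o) (T(o) = √(o + 6) = √(6 + o))
T(N(6, 3)) - 14*4 = √(6 - 1) - 14*4 = √5 - 56 = -56 + √5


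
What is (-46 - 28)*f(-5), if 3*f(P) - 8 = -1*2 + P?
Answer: -74/3 ≈ -24.667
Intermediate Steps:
f(P) = 2 + P/3 (f(P) = 8/3 + (-1*2 + P)/3 = 8/3 + (-2 + P)/3 = 8/3 + (-2/3 + P/3) = 2 + P/3)
(-46 - 28)*f(-5) = (-46 - 28)*(2 + (1/3)*(-5)) = -74*(2 - 5/3) = -74*1/3 = -74/3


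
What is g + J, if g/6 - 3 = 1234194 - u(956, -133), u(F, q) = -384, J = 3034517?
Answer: 10442003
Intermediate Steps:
g = 7407486 (g = 18 + 6*(1234194 - 1*(-384)) = 18 + 6*(1234194 + 384) = 18 + 6*1234578 = 18 + 7407468 = 7407486)
g + J = 7407486 + 3034517 = 10442003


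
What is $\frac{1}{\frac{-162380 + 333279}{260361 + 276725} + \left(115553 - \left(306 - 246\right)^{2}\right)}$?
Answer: $\frac{537086}{60128559857} \approx 8.9323 \cdot 10^{-6}$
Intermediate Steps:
$\frac{1}{\frac{-162380 + 333279}{260361 + 276725} + \left(115553 - \left(306 - 246\right)^{2}\right)} = \frac{1}{\frac{170899}{537086} + \left(115553 - 60^{2}\right)} = \frac{1}{170899 \cdot \frac{1}{537086} + \left(115553 - 3600\right)} = \frac{1}{\frac{170899}{537086} + \left(115553 - 3600\right)} = \frac{1}{\frac{170899}{537086} + 111953} = \frac{1}{\frac{60128559857}{537086}} = \frac{537086}{60128559857}$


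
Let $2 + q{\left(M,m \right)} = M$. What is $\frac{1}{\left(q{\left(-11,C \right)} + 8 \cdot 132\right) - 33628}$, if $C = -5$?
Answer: $- \frac{1}{32585} \approx -3.0689 \cdot 10^{-5}$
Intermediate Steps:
$q{\left(M,m \right)} = -2 + M$
$\frac{1}{\left(q{\left(-11,C \right)} + 8 \cdot 132\right) - 33628} = \frac{1}{\left(\left(-2 - 11\right) + 8 \cdot 132\right) - 33628} = \frac{1}{\left(-13 + 1056\right) - 33628} = \frac{1}{1043 - 33628} = \frac{1}{-32585} = - \frac{1}{32585}$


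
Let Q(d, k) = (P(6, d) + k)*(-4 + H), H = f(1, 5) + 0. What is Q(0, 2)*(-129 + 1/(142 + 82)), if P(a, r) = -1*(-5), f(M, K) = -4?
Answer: 28895/4 ≈ 7223.8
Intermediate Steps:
P(a, r) = 5
H = -4 (H = -4 + 0 = -4)
Q(d, k) = -40 - 8*k (Q(d, k) = (5 + k)*(-4 - 4) = (5 + k)*(-8) = -40 - 8*k)
Q(0, 2)*(-129 + 1/(142 + 82)) = (-40 - 8*2)*(-129 + 1/(142 + 82)) = (-40 - 16)*(-129 + 1/224) = -56*(-129 + 1/224) = -56*(-28895/224) = 28895/4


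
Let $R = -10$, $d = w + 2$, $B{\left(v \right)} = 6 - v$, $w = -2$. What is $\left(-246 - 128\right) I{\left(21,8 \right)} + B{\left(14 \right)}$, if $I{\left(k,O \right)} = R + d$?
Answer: $3732$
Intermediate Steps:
$d = 0$ ($d = -2 + 2 = 0$)
$I{\left(k,O \right)} = -10$ ($I{\left(k,O \right)} = -10 + 0 = -10$)
$\left(-246 - 128\right) I{\left(21,8 \right)} + B{\left(14 \right)} = \left(-246 - 128\right) \left(-10\right) + \left(6 - 14\right) = \left(-374\right) \left(-10\right) + \left(6 - 14\right) = 3740 - 8 = 3732$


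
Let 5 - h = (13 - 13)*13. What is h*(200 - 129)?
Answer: 355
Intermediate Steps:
h = 5 (h = 5 - (13 - 13)*13 = 5 - 0*13 = 5 - 1*0 = 5 + 0 = 5)
h*(200 - 129) = 5*(200 - 129) = 5*71 = 355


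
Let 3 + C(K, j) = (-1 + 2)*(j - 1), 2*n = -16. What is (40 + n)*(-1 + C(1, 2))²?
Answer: 288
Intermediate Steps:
n = -8 (n = (½)*(-16) = -8)
C(K, j) = -4 + j (C(K, j) = -3 + (-1 + 2)*(j - 1) = -3 + 1*(-1 + j) = -3 + (-1 + j) = -4 + j)
(40 + n)*(-1 + C(1, 2))² = (40 - 8)*(-1 + (-4 + 2))² = 32*(-1 - 2)² = 32*(-3)² = 32*9 = 288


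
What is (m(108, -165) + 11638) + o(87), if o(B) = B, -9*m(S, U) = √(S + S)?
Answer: 11725 - 2*√6/3 ≈ 11723.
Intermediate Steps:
m(S, U) = -√2*√S/9 (m(S, U) = -√(S + S)/9 = -√2*√S/9)
(m(108, -165) + 11638) + o(87) = (-√2*√108/9 + 11638) + 87 = (-√2*6*√3/9 + 11638) + 87 = (-2*√6/3 + 11638) + 87 = (11638 - 2*√6/3) + 87 = 11725 - 2*√6/3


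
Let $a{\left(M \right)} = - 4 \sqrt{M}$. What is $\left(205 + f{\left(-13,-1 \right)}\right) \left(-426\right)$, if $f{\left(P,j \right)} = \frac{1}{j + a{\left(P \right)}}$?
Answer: $\frac{1704 \left(- 205 \sqrt{13} + 51 i\right)}{- i + 4 \sqrt{13}} \approx -87328.0 - 29.396 i$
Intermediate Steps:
$f{\left(P,j \right)} = \frac{1}{j - 4 \sqrt{P}}$
$\left(205 + f{\left(-13,-1 \right)}\right) \left(-426\right) = \left(205 + \frac{1}{-1 - 4 \sqrt{-13}}\right) \left(-426\right) = \left(205 + \frac{1}{-1 - 4 i \sqrt{13}}\right) \left(-426\right) = -87330 - \frac{426}{-1 - 4 i \sqrt{13}}$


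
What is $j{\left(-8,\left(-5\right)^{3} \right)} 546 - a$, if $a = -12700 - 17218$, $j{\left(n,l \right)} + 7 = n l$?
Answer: $572096$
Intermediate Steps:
$j{\left(n,l \right)} = -7 + l n$ ($j{\left(n,l \right)} = -7 + n l = -7 + l n$)
$a = -29918$ ($a = -12700 - 17218 = -29918$)
$j{\left(-8,\left(-5\right)^{3} \right)} 546 - a = \left(-7 + \left(-5\right)^{3} \left(-8\right)\right) 546 - -29918 = \left(-7 - -1000\right) 546 + 29918 = \left(-7 + 1000\right) 546 + 29918 = 993 \cdot 546 + 29918 = 542178 + 29918 = 572096$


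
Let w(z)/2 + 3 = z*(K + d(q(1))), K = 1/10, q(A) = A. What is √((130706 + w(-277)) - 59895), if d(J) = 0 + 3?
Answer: 3*√191910/5 ≈ 262.85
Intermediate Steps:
d(J) = 3
K = ⅒ ≈ 0.10000
w(z) = -6 + 31*z/5 (w(z) = -6 + 2*(z*(⅒ + 3)) = -6 + 2*(z*(31/10)) = -6 + 2*(31*z/10) = -6 + 31*z/5)
√((130706 + w(-277)) - 59895) = √((130706 + (-6 + (31/5)*(-277))) - 59895) = √((130706 + (-6 - 8587/5)) - 59895) = √((130706 - 8617/5) - 59895) = √(644913/5 - 59895) = √(345438/5) = 3*√191910/5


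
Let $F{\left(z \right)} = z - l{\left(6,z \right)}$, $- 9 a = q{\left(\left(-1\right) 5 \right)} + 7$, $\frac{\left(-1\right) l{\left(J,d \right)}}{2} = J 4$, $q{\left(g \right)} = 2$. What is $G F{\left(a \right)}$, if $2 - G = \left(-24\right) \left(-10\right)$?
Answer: $-11186$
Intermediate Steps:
$l{\left(J,d \right)} = - 8 J$ ($l{\left(J,d \right)} = - 2 J 4 = - 2 \cdot 4 J = - 8 J$)
$a = -1$ ($a = - \frac{2 + 7}{9} = \left(- \frac{1}{9}\right) 9 = -1$)
$G = -238$ ($G = 2 - \left(-24\right) \left(-10\right) = 2 - 240 = -238$)
$F{\left(z \right)} = 48 + z$ ($F{\left(z \right)} = z - \left(-8\right) 6 = z - -48 = z + 48 = 48 + z$)
$G F{\left(a \right)} = - 238 \left(48 - 1\right) = \left(-238\right) 47 = -11186$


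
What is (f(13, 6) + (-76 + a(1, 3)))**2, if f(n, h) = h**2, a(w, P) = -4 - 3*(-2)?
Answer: 1444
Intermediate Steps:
a(w, P) = 2 (a(w, P) = -4 + 6 = 2)
(f(13, 6) + (-76 + a(1, 3)))**2 = (6**2 + (-76 + 2))**2 = (36 - 74)**2 = (-38)**2 = 1444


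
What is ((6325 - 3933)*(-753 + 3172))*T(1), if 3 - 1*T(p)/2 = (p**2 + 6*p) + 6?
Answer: -115724960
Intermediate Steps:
T(p) = -6 - 12*p - 2*p**2 (T(p) = 6 - 2*((p**2 + 6*p) + 6) = 6 - 2*(6 + p**2 + 6*p) = 6 + (-12 - 12*p - 2*p**2) = -6 - 12*p - 2*p**2)
((6325 - 3933)*(-753 + 3172))*T(1) = ((6325 - 3933)*(-753 + 3172))*(-6 - 12*1 - 2*1**2) = (2392*2419)*(-6 - 12 - 2*1) = 5786248*(-6 - 12 - 2) = 5786248*(-20) = -115724960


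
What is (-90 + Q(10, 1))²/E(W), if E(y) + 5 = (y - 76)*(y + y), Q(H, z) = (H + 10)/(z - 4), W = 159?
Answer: 84100/237501 ≈ 0.35410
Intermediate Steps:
Q(H, z) = (10 + H)/(-4 + z)
E(y) = -5 + 2*y*(-76 + y) (E(y) = -5 + (y - 76)*(y + y) = -5 + (-76 + y)*(2*y) = -5 + 2*y*(-76 + y))
(-90 + Q(10, 1))²/E(W) = (-90 + (10 + 10)/(-4 + 1))²/(-5 - 152*159 + 2*159²) = (-90 + 20/(-3))²/(-5 - 24168 + 2*25281) = (-90 - ⅓*20)²/(-5 - 24168 + 50562) = (-90 - 20/3)²/26389 = (-290/3)²*(1/26389) = (84100/9)*(1/26389) = 84100/237501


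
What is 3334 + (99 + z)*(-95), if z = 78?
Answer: -13481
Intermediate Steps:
3334 + (99 + z)*(-95) = 3334 + (99 + 78)*(-95) = 3334 + 177*(-95) = 3334 - 16815 = -13481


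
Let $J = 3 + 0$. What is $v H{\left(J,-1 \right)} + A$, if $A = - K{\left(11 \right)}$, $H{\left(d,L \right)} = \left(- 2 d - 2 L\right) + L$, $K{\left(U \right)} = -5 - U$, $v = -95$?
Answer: $491$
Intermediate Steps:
$J = 3$
$H{\left(d,L \right)} = - L - 2 d$ ($H{\left(d,L \right)} = \left(- 2 L - 2 d\right) + L = - L - 2 d$)
$A = 16$ ($A = - (-5 - 11) = \left(-1\right) \left(-16\right) = 16$)
$v H{\left(J,-1 \right)} + A = - 95 \left(\left(-1\right) \left(-1\right) - 6\right) + 16 = - 95 \left(1 - 6\right) + 16 = \left(-95\right) \left(-5\right) + 16 = 475 + 16 = 491$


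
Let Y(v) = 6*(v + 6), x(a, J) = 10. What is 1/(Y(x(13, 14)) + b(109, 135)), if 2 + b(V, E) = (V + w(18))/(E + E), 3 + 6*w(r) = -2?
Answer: 1620/152929 ≈ 0.010593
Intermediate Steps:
w(r) = -⅚ (w(r) = -½ + (⅙)*(-2) = -½ - ⅓ = -⅚)
b(V, E) = -2 + (-⅚ + V)/(2*E) (b(V, E) = -2 + (V - ⅚)/(E + E) = -2 + (-⅚ + V)/((2*E)) = -2 + (-⅚ + V)*(1/(2*E)) = -2 + (-⅚ + V)/(2*E))
Y(v) = 36 + 6*v (Y(v) = 6*(6 + v) = 36 + 6*v)
1/(Y(x(13, 14)) + b(109, 135)) = 1/((36 + 6*10) + (1/12)*(-5 - 24*135 + 6*109)/135) = 1/((36 + 60) + (1/12)*(1/135)*(-5 - 3240 + 654)) = 1/(96 + (1/12)*(1/135)*(-2591)) = 1/(96 - 2591/1620) = 1/(152929/1620) = 1620/152929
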